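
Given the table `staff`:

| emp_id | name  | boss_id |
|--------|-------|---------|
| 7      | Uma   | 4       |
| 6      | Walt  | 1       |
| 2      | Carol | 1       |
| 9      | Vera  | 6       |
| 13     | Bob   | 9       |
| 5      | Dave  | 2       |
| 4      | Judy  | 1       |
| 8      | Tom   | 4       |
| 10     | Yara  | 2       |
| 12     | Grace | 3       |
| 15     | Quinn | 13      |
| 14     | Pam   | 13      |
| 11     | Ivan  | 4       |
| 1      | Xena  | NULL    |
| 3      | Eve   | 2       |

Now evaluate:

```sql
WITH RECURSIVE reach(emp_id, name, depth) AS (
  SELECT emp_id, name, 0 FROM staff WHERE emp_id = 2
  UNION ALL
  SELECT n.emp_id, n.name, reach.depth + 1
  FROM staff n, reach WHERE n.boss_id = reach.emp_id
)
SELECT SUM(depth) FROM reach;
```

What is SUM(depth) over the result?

5

Base: emp_id=2 (Carol) at depth 0.
Iteration 1: rows with boss_id in {2} -> Eve (id 3, depth 1), Dave (id 5, depth 1), Yara (id 10, depth 1).
Iteration 2: rows with boss_id in {3,5,10} -> Grace (id 12, depth 2).
Iteration 3: no rows with boss_id in {12}; recursion stops.
SUM(depth) = 0 + 1 + 1 + 1 + 2 = 5.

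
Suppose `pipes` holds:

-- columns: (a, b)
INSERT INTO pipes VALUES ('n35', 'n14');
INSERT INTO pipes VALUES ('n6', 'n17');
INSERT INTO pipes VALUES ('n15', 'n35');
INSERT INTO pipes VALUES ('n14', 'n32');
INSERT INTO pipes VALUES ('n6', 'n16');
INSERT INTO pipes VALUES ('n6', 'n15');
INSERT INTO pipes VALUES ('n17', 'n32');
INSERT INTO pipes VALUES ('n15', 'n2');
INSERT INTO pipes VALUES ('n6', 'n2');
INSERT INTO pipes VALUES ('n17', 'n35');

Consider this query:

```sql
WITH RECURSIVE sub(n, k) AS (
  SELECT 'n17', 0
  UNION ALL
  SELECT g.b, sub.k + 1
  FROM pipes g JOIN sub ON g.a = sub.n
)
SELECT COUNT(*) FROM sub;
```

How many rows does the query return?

5

Base: (n17, k=0).
Iteration 1: edges from {n17} -> (n32, k=1), (n35, k=1).
Iteration 2: edges from {n32,n35} -> (n14, k=2).
Iteration 3: edges from {n14} -> (n32, k=3).
Iteration 4: no outgoing edges from {n32}; recursion stops.
Total rows emitted: 5.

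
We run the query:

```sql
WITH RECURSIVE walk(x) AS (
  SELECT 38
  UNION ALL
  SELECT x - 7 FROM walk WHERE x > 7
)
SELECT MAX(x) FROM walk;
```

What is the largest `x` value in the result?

Base: x=38.
Iteration 1: 38 > 7 holds -> x = 38 - 7 = 31.
Iteration 2: 31 > 7 holds -> x = 31 - 7 = 24.
Iteration 3: 24 > 7 holds -> x = 24 - 7 = 17.
Iteration 4: 17 > 7 holds -> x = 17 - 7 = 10.
Iteration 5: 10 > 7 holds -> x = 10 - 7 = 3.
Iteration 6: 3 > 7 fails; recursion stops.
x values: 38, 31, 24, 17, 10, 3; the maximum is 38.

38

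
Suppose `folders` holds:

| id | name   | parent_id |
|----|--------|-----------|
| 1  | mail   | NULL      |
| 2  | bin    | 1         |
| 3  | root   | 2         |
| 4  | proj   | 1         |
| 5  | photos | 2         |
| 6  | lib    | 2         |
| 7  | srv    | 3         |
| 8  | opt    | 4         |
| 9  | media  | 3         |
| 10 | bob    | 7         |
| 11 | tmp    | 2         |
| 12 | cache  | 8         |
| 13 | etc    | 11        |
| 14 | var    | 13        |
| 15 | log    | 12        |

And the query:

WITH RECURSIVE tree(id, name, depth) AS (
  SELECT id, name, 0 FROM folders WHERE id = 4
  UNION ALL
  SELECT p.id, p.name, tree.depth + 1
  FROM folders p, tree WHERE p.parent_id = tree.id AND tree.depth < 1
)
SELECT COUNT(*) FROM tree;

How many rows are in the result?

2

Base: id=4 (proj) at depth 0.
Iteration 1: rows with parent_id in {4} -> opt (id 8, depth 1).
Iteration 2: depth < 1 fails for all current rows; recursion stops.
Total rows emitted: 2.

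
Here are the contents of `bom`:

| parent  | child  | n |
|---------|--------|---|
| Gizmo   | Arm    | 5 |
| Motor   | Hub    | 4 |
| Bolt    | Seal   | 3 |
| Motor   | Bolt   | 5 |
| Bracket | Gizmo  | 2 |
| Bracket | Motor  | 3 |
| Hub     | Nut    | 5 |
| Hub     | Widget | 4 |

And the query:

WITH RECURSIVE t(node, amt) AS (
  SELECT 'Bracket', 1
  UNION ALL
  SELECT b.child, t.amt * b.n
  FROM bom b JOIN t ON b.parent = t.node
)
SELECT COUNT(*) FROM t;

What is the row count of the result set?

Base: (Bracket, amt=1).
Iteration 1: components of {Bracket} -> Gizmo = 1*2 = 2, Motor = 1*3 = 3.
Iteration 2: components of {Gizmo,Motor} -> Arm = 2*5 = 10, Bolt = 3*5 = 15, Hub = 3*4 = 12.
Iteration 3: components of {Arm,Bolt,Hub} -> Nut = 12*5 = 60, Seal = 15*3 = 45, Widget = 12*4 = 48.
Iteration 4: no further components; recursion stops.
Total rows emitted: 9.

9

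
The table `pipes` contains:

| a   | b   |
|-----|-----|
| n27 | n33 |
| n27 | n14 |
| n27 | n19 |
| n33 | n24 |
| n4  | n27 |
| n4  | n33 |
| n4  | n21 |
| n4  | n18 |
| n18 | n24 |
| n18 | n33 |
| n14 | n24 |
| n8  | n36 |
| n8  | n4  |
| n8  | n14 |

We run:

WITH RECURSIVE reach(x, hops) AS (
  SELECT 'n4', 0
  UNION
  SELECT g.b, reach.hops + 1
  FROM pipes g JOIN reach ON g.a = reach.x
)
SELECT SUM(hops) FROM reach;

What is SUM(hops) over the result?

Base: (n4, hops=0).
Iteration 1: edges from {n4} -> (n18, hops=1), (n21, hops=1), (n27, hops=1), (n33, hops=1).
Iteration 2: edges from {n18,n21,n27,n33} -> (n14, hops=2), (n19, hops=2), (n24, hops=2), (n33, hops=2). [UNION drops 2 duplicate row(s)]
Iteration 3: edges from {n14,n19,n24,n33} -> (n24, hops=3). [UNION drops 1 duplicate row(s)]
Iteration 4: no outgoing edges from {n24}; recursion stops.
SUM(hops) = 0 + 1 + 1 + 1 + 1 + 2 + 2 + 2 + 2 + 3 = 15.

15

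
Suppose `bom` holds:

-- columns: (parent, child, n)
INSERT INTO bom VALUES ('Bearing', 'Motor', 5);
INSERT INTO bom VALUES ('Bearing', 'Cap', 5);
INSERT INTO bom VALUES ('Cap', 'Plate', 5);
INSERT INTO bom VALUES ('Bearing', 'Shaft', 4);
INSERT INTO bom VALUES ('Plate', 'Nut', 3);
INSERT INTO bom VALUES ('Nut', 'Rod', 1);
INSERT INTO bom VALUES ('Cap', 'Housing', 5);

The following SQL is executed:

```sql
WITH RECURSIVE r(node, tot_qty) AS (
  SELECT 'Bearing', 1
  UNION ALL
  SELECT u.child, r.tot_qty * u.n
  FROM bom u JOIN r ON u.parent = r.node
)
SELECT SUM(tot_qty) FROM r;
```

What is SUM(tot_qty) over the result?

Base: (Bearing, tot_qty=1).
Iteration 1: components of {Bearing} -> Cap = 1*5 = 5, Motor = 1*5 = 5, Shaft = 1*4 = 4.
Iteration 2: components of {Cap,Motor,Shaft} -> Housing = 5*5 = 25, Plate = 5*5 = 25.
Iteration 3: components of {Housing,Plate} -> Nut = 25*3 = 75.
Iteration 4: components of {Nut} -> Rod = 75*1 = 75.
Iteration 5: no further components; recursion stops.
SUM(tot_qty) = 1 + 5 + 5 + 4 + 25 + 25 + 75 + 75 = 215.

215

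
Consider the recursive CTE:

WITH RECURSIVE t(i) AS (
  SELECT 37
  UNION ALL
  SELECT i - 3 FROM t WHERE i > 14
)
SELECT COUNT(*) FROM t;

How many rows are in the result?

Base: i=37.
Iteration 1: 37 > 14 holds -> i = 37 - 3 = 34.
Iteration 2: 34 > 14 holds -> i = 34 - 3 = 31.
Iteration 3: 31 > 14 holds -> i = 31 - 3 = 28.
Iteration 4: 28 > 14 holds -> i = 28 - 3 = 25.
Iteration 5: 25 > 14 holds -> i = 25 - 3 = 22.
Iteration 6: 22 > 14 holds -> i = 22 - 3 = 19.
Iteration 7: 19 > 14 holds -> i = 19 - 3 = 16.
Iteration 8: 16 > 14 holds -> i = 16 - 3 = 13.
Iteration 9: 13 > 14 fails; recursion stops.
Total rows emitted: 9.

9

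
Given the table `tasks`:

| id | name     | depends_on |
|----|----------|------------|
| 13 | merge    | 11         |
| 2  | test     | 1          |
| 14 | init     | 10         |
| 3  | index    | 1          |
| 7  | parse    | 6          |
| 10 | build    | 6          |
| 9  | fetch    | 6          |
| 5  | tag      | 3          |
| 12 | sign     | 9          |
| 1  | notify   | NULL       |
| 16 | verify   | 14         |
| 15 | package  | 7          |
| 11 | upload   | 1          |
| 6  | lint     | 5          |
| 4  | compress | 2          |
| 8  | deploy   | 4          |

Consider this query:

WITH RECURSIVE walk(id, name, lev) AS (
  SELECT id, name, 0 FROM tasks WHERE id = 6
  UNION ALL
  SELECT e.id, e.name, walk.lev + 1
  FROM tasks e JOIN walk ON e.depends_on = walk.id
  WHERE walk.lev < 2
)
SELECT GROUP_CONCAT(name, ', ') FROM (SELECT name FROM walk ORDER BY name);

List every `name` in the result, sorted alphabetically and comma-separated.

Base: id=6 (lint) at lev 0.
Iteration 1: rows with depends_on in {6} -> parse (id 7, lev 1), fetch (id 9, lev 1), build (id 10, lev 1).
Iteration 2: rows with depends_on in {7,9,10} -> sign (id 12, lev 2), init (id 14, lev 2), package (id 15, lev 2).
Iteration 3: lev < 2 fails for all current rows; recursion stops.

build, fetch, init, lint, package, parse, sign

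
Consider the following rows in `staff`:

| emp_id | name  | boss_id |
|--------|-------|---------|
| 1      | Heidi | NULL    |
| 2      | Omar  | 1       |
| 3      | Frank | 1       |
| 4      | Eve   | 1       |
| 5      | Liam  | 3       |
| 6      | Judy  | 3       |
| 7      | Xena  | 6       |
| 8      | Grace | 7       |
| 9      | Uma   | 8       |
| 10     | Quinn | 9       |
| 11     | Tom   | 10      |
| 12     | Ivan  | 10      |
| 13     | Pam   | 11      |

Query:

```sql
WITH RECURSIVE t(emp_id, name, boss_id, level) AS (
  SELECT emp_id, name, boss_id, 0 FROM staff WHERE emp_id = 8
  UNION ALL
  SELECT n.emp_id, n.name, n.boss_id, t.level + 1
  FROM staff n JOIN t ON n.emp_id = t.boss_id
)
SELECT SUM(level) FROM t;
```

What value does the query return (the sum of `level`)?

Base: emp_id=8 (Grace), boss_id=7, level 0.
Iteration 1: join on emp_id=7 -> Xena (id 7, boss_id=6, level 1).
Iteration 2: join on emp_id=6 -> Judy (id 6, boss_id=3, level 2).
Iteration 3: join on emp_id=3 -> Frank (id 3, boss_id=1, level 3).
Iteration 4: join on emp_id=1 -> Heidi (id 1, boss_id=NULL, level 4).
Iteration 5: boss_id is NULL; no match; recursion stops.
SUM(level) = 0 + 1 + 2 + 3 + 4 = 10.

10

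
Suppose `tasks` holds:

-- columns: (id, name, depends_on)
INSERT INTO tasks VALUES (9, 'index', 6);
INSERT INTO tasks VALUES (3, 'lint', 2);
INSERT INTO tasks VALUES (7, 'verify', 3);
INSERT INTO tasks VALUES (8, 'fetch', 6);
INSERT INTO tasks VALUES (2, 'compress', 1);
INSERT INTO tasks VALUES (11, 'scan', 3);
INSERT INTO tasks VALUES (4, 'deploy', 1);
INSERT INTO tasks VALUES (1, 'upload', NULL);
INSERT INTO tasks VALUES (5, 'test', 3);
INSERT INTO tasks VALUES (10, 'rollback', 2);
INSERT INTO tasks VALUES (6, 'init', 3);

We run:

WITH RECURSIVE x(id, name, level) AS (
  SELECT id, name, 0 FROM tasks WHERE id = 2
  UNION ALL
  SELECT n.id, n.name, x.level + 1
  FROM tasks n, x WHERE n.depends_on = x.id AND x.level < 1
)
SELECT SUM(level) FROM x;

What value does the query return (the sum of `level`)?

2

Base: id=2 (compress) at level 0.
Iteration 1: rows with depends_on in {2} -> lint (id 3, level 1), rollback (id 10, level 1).
Iteration 2: level < 1 fails for all current rows; recursion stops.
SUM(level) = 0 + 1 + 1 = 2.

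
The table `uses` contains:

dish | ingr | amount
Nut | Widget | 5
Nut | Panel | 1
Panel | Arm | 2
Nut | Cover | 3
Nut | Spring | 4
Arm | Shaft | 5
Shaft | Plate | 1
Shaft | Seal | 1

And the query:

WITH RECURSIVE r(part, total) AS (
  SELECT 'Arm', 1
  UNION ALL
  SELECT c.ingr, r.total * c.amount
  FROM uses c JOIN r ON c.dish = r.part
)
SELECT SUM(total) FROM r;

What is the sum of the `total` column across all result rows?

16

Base: (Arm, total=1).
Iteration 1: components of {Arm} -> Shaft = 1*5 = 5.
Iteration 2: components of {Shaft} -> Plate = 5*1 = 5, Seal = 5*1 = 5.
Iteration 3: no further components; recursion stops.
SUM(total) = 1 + 5 + 5 + 5 = 16.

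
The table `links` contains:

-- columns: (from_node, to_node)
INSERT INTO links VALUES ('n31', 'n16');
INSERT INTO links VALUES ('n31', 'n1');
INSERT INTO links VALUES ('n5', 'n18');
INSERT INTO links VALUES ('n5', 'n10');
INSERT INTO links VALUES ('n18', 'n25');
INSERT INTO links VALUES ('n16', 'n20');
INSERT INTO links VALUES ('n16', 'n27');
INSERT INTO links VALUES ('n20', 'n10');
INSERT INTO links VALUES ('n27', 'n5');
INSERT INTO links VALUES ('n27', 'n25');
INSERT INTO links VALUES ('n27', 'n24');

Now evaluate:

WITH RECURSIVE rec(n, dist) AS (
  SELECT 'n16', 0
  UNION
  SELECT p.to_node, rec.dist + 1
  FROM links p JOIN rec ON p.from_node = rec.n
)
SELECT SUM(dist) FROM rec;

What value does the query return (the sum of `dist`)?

Base: (n16, dist=0).
Iteration 1: edges from {n16} -> (n20, dist=1), (n27, dist=1).
Iteration 2: edges from {n20,n27} -> (n10, dist=2), (n24, dist=2), (n25, dist=2), (n5, dist=2).
Iteration 3: edges from {n10,n24,n25,n5} -> (n10, dist=3), (n18, dist=3).
Iteration 4: edges from {n10,n18} -> (n25, dist=4).
Iteration 5: no outgoing edges from {n25}; recursion stops.
SUM(dist) = 0 + 1 + 1 + 2 + 2 + 2 + 2 + 3 + 3 + 4 = 20.

20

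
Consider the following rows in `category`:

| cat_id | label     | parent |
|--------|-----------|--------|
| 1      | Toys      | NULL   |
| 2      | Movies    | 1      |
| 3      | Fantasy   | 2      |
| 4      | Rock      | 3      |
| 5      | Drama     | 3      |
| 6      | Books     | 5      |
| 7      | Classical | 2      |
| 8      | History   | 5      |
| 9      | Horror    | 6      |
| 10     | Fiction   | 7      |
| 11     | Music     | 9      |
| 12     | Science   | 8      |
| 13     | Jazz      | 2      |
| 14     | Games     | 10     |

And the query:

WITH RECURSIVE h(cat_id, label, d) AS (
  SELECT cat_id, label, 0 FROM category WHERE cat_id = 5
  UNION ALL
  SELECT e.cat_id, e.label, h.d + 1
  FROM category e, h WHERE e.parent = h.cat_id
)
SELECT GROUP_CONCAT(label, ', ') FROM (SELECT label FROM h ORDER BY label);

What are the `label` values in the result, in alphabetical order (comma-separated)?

Books, Drama, History, Horror, Music, Science

Base: cat_id=5 (Drama) at d 0.
Iteration 1: rows with parent in {5} -> Books (id 6, d 1), History (id 8, d 1).
Iteration 2: rows with parent in {6,8} -> Horror (id 9, d 2), Science (id 12, d 2).
Iteration 3: rows with parent in {9,12} -> Music (id 11, d 3).
Iteration 4: no rows with parent in {11}; recursion stops.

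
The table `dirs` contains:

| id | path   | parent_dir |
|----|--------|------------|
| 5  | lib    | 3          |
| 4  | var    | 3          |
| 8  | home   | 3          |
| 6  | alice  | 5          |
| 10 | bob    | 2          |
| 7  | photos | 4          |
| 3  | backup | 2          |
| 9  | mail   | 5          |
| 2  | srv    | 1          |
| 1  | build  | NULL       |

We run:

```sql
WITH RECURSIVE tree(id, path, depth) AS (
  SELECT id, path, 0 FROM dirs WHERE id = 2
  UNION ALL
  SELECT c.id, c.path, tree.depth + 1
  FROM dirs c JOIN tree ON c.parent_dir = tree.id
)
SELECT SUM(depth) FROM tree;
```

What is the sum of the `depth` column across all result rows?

17

Base: id=2 (srv) at depth 0.
Iteration 1: rows with parent_dir in {2} -> backup (id 3, depth 1), bob (id 10, depth 1).
Iteration 2: rows with parent_dir in {3,10} -> var (id 4, depth 2), lib (id 5, depth 2), home (id 8, depth 2).
Iteration 3: rows with parent_dir in {4,5,8} -> alice (id 6, depth 3), photos (id 7, depth 3), mail (id 9, depth 3).
Iteration 4: no rows with parent_dir in {6,7,9}; recursion stops.
SUM(depth) = 0 + 1 + 1 + 2 + 2 + 2 + 3 + 3 + 3 = 17.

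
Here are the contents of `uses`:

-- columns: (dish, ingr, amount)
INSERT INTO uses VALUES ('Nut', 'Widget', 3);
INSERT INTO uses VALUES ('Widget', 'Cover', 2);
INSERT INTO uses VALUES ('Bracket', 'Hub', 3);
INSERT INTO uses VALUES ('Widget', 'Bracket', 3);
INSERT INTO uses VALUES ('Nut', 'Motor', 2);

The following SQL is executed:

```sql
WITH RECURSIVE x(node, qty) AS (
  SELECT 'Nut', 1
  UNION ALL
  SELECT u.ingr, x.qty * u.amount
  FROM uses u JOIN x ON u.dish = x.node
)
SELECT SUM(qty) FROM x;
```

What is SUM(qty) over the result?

48

Base: (Nut, qty=1).
Iteration 1: components of {Nut} -> Motor = 1*2 = 2, Widget = 1*3 = 3.
Iteration 2: components of {Motor,Widget} -> Bracket = 3*3 = 9, Cover = 3*2 = 6.
Iteration 3: components of {Bracket,Cover} -> Hub = 9*3 = 27.
Iteration 4: no further components; recursion stops.
SUM(qty) = 1 + 3 + 2 + 6 + 9 + 27 = 48.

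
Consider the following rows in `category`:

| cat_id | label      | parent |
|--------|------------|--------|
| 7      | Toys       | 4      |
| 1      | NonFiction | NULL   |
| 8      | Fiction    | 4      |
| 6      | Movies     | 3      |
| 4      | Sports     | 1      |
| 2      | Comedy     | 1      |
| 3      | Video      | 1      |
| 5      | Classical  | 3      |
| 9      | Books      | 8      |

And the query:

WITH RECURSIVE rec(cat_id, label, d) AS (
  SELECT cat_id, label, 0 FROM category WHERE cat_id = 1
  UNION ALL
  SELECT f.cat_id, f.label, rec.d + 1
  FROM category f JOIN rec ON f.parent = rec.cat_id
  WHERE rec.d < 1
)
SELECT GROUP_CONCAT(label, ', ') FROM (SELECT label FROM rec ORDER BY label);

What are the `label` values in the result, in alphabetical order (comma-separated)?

Comedy, NonFiction, Sports, Video

Base: cat_id=1 (NonFiction) at d 0.
Iteration 1: rows with parent in {1} -> Comedy (id 2, d 1), Video (id 3, d 1), Sports (id 4, d 1).
Iteration 2: d < 1 fails for all current rows; recursion stops.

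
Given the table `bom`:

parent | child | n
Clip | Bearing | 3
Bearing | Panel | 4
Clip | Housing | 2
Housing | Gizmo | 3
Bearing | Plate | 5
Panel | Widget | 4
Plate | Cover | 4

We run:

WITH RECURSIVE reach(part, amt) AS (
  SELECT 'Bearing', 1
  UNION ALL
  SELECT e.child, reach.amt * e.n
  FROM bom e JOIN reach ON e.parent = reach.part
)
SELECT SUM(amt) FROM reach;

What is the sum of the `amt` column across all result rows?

46

Base: (Bearing, amt=1).
Iteration 1: components of {Bearing} -> Panel = 1*4 = 4, Plate = 1*5 = 5.
Iteration 2: components of {Panel,Plate} -> Cover = 5*4 = 20, Widget = 4*4 = 16.
Iteration 3: no further components; recursion stops.
SUM(amt) = 1 + 4 + 5 + 16 + 20 = 46.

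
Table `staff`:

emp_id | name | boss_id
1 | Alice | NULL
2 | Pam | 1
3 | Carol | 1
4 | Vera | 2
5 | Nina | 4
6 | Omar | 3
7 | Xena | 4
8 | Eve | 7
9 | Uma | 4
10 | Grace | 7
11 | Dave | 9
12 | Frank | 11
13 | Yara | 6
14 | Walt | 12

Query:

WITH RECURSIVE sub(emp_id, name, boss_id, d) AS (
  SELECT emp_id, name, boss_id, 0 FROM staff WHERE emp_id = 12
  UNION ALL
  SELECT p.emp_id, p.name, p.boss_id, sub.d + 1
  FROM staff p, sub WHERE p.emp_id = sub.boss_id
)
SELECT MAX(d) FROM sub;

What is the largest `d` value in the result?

5

Base: emp_id=12 (Frank), boss_id=11, d 0.
Iteration 1: join on emp_id=11 -> Dave (id 11, boss_id=9, d 1).
Iteration 2: join on emp_id=9 -> Uma (id 9, boss_id=4, d 2).
Iteration 3: join on emp_id=4 -> Vera (id 4, boss_id=2, d 3).
Iteration 4: join on emp_id=2 -> Pam (id 2, boss_id=1, d 4).
Iteration 5: join on emp_id=1 -> Alice (id 1, boss_id=NULL, d 5).
Iteration 6: boss_id is NULL; no match; recursion stops.
d values: 0, 1, 2, 3, 4, 5; the maximum is 5.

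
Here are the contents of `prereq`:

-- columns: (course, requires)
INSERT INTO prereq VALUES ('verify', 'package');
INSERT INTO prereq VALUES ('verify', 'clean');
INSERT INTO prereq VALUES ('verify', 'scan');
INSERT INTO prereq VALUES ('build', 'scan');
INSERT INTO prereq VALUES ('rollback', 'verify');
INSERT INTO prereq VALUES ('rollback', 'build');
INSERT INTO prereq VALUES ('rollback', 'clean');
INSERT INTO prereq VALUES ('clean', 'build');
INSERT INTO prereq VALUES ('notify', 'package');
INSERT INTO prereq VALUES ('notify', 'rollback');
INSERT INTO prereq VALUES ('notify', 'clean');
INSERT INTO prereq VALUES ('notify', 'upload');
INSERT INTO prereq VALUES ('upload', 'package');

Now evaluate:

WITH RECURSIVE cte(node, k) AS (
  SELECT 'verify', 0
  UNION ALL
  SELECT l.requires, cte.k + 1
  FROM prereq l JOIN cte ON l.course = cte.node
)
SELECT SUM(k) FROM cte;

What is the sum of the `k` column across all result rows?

Base: (verify, k=0).
Iteration 1: edges from {verify} -> (clean, k=1), (package, k=1), (scan, k=1).
Iteration 2: edges from {clean,package,scan} -> (build, k=2).
Iteration 3: edges from {build} -> (scan, k=3).
Iteration 4: no outgoing edges from {scan}; recursion stops.
SUM(k) = 0 + 1 + 1 + 1 + 2 + 3 = 8.

8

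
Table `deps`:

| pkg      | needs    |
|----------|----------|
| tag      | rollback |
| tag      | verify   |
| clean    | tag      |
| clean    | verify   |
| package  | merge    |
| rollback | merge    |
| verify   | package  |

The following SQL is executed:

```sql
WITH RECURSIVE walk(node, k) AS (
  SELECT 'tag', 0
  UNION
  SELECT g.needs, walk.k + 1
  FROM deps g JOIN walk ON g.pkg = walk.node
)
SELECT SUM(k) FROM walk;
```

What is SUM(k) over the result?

9

Base: (tag, k=0).
Iteration 1: edges from {tag} -> (rollback, k=1), (verify, k=1).
Iteration 2: edges from {rollback,verify} -> (merge, k=2), (package, k=2).
Iteration 3: edges from {merge,package} -> (merge, k=3).
Iteration 4: no outgoing edges from {merge}; recursion stops.
SUM(k) = 0 + 1 + 1 + 2 + 2 + 3 = 9.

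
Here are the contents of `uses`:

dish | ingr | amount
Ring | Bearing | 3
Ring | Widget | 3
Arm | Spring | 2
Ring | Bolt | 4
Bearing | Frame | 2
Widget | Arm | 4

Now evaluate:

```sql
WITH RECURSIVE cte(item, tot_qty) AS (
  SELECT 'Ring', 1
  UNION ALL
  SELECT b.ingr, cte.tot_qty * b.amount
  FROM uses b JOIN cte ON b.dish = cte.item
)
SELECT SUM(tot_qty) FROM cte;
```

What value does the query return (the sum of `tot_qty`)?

53

Base: (Ring, tot_qty=1).
Iteration 1: components of {Ring} -> Bearing = 1*3 = 3, Bolt = 1*4 = 4, Widget = 1*3 = 3.
Iteration 2: components of {Bearing,Bolt,Widget} -> Arm = 3*4 = 12, Frame = 3*2 = 6.
Iteration 3: components of {Arm,Frame} -> Spring = 12*2 = 24.
Iteration 4: no further components; recursion stops.
SUM(tot_qty) = 1 + 3 + 3 + 4 + 12 + 6 + 24 = 53.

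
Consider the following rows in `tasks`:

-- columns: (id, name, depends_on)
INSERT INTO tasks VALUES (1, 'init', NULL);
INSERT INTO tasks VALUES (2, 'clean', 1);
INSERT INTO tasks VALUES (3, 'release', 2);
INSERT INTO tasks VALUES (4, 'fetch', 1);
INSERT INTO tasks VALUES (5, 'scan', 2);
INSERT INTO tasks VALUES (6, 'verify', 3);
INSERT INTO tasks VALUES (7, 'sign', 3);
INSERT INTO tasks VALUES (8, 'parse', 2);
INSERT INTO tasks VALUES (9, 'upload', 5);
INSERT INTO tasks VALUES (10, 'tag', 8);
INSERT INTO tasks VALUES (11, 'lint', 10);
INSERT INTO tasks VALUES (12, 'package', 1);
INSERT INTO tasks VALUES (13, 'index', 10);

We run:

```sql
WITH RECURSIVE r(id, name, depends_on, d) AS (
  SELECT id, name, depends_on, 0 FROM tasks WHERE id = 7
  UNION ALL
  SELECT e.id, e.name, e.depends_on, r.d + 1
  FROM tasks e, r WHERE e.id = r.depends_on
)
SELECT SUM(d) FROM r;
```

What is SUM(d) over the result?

6

Base: id=7 (sign), depends_on=3, d 0.
Iteration 1: join on id=3 -> release (id 3, depends_on=2, d 1).
Iteration 2: join on id=2 -> clean (id 2, depends_on=1, d 2).
Iteration 3: join on id=1 -> init (id 1, depends_on=NULL, d 3).
Iteration 4: depends_on is NULL; no match; recursion stops.
SUM(d) = 0 + 1 + 2 + 3 = 6.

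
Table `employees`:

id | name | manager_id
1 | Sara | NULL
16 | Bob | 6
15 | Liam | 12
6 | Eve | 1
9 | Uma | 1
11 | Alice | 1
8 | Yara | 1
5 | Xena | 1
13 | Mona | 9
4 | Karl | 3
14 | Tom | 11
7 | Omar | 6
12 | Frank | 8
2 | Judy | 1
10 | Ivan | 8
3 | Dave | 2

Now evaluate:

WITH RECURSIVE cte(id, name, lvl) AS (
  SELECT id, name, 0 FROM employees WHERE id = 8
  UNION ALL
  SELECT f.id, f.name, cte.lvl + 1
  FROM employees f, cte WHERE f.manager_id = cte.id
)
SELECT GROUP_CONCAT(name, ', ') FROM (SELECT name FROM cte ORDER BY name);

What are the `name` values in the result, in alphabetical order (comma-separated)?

Frank, Ivan, Liam, Yara

Base: id=8 (Yara) at lvl 0.
Iteration 1: rows with manager_id in {8} -> Ivan (id 10, lvl 1), Frank (id 12, lvl 1).
Iteration 2: rows with manager_id in {10,12} -> Liam (id 15, lvl 2).
Iteration 3: no rows with manager_id in {15}; recursion stops.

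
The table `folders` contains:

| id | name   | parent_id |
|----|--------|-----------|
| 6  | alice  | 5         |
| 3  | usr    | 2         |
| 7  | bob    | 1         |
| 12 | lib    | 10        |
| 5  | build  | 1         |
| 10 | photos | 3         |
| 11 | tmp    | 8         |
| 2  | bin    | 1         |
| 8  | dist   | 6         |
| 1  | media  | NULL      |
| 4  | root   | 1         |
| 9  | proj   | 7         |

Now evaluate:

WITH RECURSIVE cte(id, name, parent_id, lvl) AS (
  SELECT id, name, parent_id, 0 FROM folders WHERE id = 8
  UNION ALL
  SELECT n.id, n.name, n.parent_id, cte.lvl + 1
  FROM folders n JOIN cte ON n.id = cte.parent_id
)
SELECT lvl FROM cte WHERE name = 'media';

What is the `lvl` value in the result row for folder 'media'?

3

Base: id=8 (dist), parent_id=6, lvl 0.
Iteration 1: join on id=6 -> alice (id 6, parent_id=5, lvl 1).
Iteration 2: join on id=5 -> build (id 5, parent_id=1, lvl 2).
Iteration 3: join on id=1 -> media (id 1, parent_id=NULL, lvl 3).
Iteration 4: parent_id is NULL; no match; recursion stops.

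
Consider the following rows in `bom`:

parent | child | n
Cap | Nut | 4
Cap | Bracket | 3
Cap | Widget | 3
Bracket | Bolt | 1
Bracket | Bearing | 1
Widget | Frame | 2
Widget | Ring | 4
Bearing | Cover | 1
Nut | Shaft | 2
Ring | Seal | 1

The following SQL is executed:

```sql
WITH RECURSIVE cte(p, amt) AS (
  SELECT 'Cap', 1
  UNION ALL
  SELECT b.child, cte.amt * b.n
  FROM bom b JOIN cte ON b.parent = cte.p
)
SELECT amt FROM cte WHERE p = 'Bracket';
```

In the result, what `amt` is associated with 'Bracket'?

Base: (Cap, amt=1).
Iteration 1: components of {Cap} -> Bracket = 1*3 = 3, Nut = 1*4 = 4, Widget = 1*3 = 3.
Iteration 2: components of {Bracket,Nut,Widget} -> Bearing = 3*1 = 3, Bolt = 3*1 = 3, Frame = 3*2 = 6, Ring = 3*4 = 12, Shaft = 4*2 = 8.
Iteration 3: components of {Bearing,Bolt,Frame,Ring,Shaft} -> Cover = 3*1 = 3, Seal = 12*1 = 12.
Iteration 4: no further components; recursion stops.

3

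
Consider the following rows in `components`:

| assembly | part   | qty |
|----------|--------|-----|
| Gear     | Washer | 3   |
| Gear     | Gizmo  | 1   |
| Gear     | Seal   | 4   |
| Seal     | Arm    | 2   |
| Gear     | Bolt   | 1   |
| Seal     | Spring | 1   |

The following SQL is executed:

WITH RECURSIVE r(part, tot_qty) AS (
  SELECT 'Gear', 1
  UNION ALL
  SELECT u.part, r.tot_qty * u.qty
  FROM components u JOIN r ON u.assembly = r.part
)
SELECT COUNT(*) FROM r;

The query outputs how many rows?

7

Base: (Gear, tot_qty=1).
Iteration 1: components of {Gear} -> Bolt = 1*1 = 1, Gizmo = 1*1 = 1, Seal = 1*4 = 4, Washer = 1*3 = 3.
Iteration 2: components of {Bolt,Gizmo,Seal,Washer} -> Arm = 4*2 = 8, Spring = 4*1 = 4.
Iteration 3: no further components; recursion stops.
Total rows emitted: 7.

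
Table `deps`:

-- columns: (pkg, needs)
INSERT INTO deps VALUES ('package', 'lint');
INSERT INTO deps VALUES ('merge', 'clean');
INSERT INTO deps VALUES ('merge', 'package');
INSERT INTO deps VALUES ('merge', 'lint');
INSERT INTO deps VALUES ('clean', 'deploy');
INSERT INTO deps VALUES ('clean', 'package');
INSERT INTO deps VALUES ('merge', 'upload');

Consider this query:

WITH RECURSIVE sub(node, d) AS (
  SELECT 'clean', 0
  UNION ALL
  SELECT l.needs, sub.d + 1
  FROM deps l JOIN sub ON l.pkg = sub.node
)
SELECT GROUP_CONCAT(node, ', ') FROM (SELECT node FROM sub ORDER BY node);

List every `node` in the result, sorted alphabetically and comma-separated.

clean, deploy, lint, package

Base: (clean, d=0).
Iteration 1: edges from {clean} -> (deploy, d=1), (package, d=1).
Iteration 2: edges from {deploy,package} -> (lint, d=2).
Iteration 3: no outgoing edges from {lint}; recursion stops.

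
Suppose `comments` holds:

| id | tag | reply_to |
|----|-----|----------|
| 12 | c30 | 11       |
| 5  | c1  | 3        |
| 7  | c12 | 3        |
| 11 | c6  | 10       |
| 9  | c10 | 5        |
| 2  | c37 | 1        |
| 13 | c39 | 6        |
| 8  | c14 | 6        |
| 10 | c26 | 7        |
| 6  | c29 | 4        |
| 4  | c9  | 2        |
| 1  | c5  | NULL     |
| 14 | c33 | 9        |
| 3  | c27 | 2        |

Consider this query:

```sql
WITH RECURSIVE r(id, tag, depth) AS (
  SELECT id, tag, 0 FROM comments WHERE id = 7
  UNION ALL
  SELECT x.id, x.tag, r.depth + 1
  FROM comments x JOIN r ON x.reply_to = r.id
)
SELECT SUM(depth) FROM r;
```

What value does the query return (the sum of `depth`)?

6

Base: id=7 (c12) at depth 0.
Iteration 1: rows with reply_to in {7} -> c26 (id 10, depth 1).
Iteration 2: rows with reply_to in {10} -> c6 (id 11, depth 2).
Iteration 3: rows with reply_to in {11} -> c30 (id 12, depth 3).
Iteration 4: no rows with reply_to in {12}; recursion stops.
SUM(depth) = 0 + 1 + 2 + 3 = 6.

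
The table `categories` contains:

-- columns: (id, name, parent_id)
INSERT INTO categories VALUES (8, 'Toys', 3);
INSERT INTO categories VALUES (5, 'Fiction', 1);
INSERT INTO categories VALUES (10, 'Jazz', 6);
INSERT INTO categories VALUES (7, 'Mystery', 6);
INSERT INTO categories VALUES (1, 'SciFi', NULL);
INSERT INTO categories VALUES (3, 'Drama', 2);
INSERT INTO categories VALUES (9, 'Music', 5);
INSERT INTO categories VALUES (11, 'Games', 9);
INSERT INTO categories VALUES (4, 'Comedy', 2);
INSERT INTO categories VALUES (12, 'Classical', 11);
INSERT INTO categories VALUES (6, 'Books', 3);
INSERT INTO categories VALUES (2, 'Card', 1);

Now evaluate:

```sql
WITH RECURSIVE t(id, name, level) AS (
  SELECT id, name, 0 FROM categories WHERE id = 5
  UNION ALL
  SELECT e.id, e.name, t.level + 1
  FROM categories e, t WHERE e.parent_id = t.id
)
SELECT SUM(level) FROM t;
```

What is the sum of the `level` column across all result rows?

Base: id=5 (Fiction) at level 0.
Iteration 1: rows with parent_id in {5} -> Music (id 9, level 1).
Iteration 2: rows with parent_id in {9} -> Games (id 11, level 2).
Iteration 3: rows with parent_id in {11} -> Classical (id 12, level 3).
Iteration 4: no rows with parent_id in {12}; recursion stops.
SUM(level) = 0 + 1 + 2 + 3 = 6.

6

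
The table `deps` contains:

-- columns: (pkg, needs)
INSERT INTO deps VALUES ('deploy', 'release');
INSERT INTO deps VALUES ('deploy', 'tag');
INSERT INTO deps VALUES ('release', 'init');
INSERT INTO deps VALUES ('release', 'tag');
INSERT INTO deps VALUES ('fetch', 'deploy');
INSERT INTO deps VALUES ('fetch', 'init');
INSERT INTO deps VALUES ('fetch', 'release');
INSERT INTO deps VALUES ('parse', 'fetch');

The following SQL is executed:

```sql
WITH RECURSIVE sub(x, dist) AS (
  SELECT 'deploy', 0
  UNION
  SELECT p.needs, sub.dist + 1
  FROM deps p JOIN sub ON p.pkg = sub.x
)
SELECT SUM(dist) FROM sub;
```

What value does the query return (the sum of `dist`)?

6

Base: (deploy, dist=0).
Iteration 1: edges from {deploy} -> (release, dist=1), (tag, dist=1).
Iteration 2: edges from {release,tag} -> (init, dist=2), (tag, dist=2).
Iteration 3: no outgoing edges from {init,tag}; recursion stops.
SUM(dist) = 0 + 1 + 1 + 2 + 2 = 6.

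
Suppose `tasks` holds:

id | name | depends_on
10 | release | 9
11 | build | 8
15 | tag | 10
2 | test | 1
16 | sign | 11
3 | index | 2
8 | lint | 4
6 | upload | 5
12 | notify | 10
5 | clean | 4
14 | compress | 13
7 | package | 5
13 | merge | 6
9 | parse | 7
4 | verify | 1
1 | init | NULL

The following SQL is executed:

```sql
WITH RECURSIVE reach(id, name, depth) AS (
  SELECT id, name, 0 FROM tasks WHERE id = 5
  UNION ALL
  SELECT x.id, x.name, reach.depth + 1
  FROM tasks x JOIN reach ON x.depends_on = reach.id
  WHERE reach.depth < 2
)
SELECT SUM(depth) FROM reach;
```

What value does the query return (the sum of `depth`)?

Base: id=5 (clean) at depth 0.
Iteration 1: rows with depends_on in {5} -> upload (id 6, depth 1), package (id 7, depth 1).
Iteration 2: rows with depends_on in {6,7} -> parse (id 9, depth 2), merge (id 13, depth 2).
Iteration 3: depth < 2 fails for all current rows; recursion stops.
SUM(depth) = 0 + 1 + 1 + 2 + 2 = 6.

6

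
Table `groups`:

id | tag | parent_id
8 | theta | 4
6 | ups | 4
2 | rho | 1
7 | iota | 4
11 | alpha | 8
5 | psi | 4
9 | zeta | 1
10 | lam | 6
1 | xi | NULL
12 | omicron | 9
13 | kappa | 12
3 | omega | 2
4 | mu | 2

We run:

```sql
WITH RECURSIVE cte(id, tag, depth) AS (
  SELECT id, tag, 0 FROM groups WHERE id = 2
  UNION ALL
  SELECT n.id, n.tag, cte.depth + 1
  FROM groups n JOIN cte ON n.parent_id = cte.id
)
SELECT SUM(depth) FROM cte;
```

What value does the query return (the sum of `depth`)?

Base: id=2 (rho) at depth 0.
Iteration 1: rows with parent_id in {2} -> omega (id 3, depth 1), mu (id 4, depth 1).
Iteration 2: rows with parent_id in {3,4} -> psi (id 5, depth 2), ups (id 6, depth 2), iota (id 7, depth 2), theta (id 8, depth 2).
Iteration 3: rows with parent_id in {5,6,7,8} -> lam (id 10, depth 3), alpha (id 11, depth 3).
Iteration 4: no rows with parent_id in {10,11}; recursion stops.
SUM(depth) = 0 + 1 + 1 + 2 + 2 + 2 + 2 + 3 + 3 = 16.

16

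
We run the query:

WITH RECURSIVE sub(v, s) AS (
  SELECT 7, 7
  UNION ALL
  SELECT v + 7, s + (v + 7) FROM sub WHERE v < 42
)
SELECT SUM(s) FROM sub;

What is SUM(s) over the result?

Base: v=7, s=7.
Iteration 1: 7 < 42 holds -> v = 7 + 7 = 14, s = 7 + 14 = 21.
Iteration 2: 14 < 42 holds -> v = 14 + 7 = 21, s = 21 + 21 = 42.
Iteration 3: 21 < 42 holds -> v = 21 + 7 = 28, s = 42 + 28 = 70.
Iteration 4: 28 < 42 holds -> v = 28 + 7 = 35, s = 70 + 35 = 105.
Iteration 5: 35 < 42 holds -> v = 35 + 7 = 42, s = 105 + 42 = 147.
Iteration 6: 42 < 42 fails; recursion stops.
SUM(s) = 7 + 21 + 42 + 70 + 105 + 147 = 392.

392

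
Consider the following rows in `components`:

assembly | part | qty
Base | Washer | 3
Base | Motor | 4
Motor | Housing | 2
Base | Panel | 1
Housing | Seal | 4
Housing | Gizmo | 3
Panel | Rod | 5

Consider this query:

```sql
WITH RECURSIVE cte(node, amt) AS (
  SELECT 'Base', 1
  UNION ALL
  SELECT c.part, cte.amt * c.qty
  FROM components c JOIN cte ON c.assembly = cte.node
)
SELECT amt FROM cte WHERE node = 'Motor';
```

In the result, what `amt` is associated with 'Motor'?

4

Base: (Base, amt=1).
Iteration 1: components of {Base} -> Motor = 1*4 = 4, Panel = 1*1 = 1, Washer = 1*3 = 3.
Iteration 2: components of {Motor,Panel,Washer} -> Housing = 4*2 = 8, Rod = 1*5 = 5.
Iteration 3: components of {Housing,Rod} -> Gizmo = 8*3 = 24, Seal = 8*4 = 32.
Iteration 4: no further components; recursion stops.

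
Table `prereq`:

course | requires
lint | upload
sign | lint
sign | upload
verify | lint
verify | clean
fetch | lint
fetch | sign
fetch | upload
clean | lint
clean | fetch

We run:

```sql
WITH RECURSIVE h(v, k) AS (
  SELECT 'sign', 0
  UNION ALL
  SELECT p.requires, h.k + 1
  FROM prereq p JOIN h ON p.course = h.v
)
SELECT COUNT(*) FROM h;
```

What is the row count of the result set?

4

Base: (sign, k=0).
Iteration 1: edges from {sign} -> (lint, k=1), (upload, k=1).
Iteration 2: edges from {lint,upload} -> (upload, k=2).
Iteration 3: no outgoing edges from {upload}; recursion stops.
Total rows emitted: 4.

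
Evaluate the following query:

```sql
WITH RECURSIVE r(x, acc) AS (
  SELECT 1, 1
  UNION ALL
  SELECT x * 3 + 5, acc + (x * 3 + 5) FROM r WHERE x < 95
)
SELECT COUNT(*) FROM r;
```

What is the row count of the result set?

Base: x=1, acc=1.
Iteration 1: 1 < 95 holds -> x = 1 * 3 + 5 = 8, acc = 1 + 8 = 9.
Iteration 2: 8 < 95 holds -> x = 8 * 3 + 5 = 29, acc = 9 + 29 = 38.
Iteration 3: 29 < 95 holds -> x = 29 * 3 + 5 = 92, acc = 38 + 92 = 130.
Iteration 4: 92 < 95 holds -> x = 92 * 3 + 5 = 281, acc = 130 + 281 = 411.
Iteration 5: 281 < 95 fails; recursion stops.
Total rows emitted: 5.

5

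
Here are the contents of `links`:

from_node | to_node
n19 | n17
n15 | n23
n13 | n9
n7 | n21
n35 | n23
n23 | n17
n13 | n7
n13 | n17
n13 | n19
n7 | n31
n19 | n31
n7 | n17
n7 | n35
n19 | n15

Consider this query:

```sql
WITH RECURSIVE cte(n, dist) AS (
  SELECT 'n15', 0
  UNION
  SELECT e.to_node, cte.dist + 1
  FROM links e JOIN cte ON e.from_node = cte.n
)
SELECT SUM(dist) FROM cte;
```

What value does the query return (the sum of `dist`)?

3

Base: (n15, dist=0).
Iteration 1: edges from {n15} -> (n23, dist=1).
Iteration 2: edges from {n23} -> (n17, dist=2).
Iteration 3: no outgoing edges from {n17}; recursion stops.
SUM(dist) = 0 + 1 + 2 = 3.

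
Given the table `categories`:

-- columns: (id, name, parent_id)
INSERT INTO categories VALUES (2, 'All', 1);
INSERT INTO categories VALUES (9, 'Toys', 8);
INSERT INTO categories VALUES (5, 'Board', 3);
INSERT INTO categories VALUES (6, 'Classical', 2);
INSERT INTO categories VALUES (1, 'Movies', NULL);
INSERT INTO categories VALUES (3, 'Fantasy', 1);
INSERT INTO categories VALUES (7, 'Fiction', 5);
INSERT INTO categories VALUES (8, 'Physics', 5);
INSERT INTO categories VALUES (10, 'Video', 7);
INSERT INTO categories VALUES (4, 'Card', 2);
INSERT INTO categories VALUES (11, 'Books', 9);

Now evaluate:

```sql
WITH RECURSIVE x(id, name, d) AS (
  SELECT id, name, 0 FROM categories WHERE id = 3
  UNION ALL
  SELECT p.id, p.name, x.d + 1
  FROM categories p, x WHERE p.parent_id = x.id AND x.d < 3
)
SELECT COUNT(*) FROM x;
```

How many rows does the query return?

6

Base: id=3 (Fantasy) at d 0.
Iteration 1: rows with parent_id in {3} -> Board (id 5, d 1).
Iteration 2: rows with parent_id in {5} -> Fiction (id 7, d 2), Physics (id 8, d 2).
Iteration 3: rows with parent_id in {7,8} -> Toys (id 9, d 3), Video (id 10, d 3).
Iteration 4: d < 3 fails for all current rows; recursion stops.
Total rows emitted: 6.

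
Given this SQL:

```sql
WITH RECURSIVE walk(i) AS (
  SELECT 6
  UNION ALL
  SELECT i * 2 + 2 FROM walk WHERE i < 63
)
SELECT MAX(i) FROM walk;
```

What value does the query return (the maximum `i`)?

Base: i=6.
Iteration 1: 6 < 63 holds -> i = 6 * 2 + 2 = 14.
Iteration 2: 14 < 63 holds -> i = 14 * 2 + 2 = 30.
Iteration 3: 30 < 63 holds -> i = 30 * 2 + 2 = 62.
Iteration 4: 62 < 63 holds -> i = 62 * 2 + 2 = 126.
Iteration 5: 126 < 63 fails; recursion stops.
i values: 6, 14, 30, 62, 126; the maximum is 126.

126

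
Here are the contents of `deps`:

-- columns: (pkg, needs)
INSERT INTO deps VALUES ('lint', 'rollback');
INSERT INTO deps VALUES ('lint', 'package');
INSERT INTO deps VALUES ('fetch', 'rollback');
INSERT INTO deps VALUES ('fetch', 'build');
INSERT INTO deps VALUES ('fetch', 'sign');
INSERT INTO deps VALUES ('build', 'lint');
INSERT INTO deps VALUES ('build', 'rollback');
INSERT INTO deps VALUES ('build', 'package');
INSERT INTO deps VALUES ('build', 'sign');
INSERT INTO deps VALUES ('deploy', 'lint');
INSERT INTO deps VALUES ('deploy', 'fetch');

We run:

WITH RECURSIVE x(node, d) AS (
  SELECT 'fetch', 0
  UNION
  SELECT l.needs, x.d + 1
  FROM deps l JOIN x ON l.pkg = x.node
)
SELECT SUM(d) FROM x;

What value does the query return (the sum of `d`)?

17

Base: (fetch, d=0).
Iteration 1: edges from {fetch} -> (build, d=1), (rollback, d=1), (sign, d=1).
Iteration 2: edges from {build,rollback,sign} -> (lint, d=2), (package, d=2), (rollback, d=2), (sign, d=2).
Iteration 3: edges from {lint,package,rollback,sign} -> (package, d=3), (rollback, d=3).
Iteration 4: no outgoing edges from {package,rollback}; recursion stops.
SUM(d) = 0 + 1 + 1 + 1 + 2 + 2 + 2 + 2 + 3 + 3 = 17.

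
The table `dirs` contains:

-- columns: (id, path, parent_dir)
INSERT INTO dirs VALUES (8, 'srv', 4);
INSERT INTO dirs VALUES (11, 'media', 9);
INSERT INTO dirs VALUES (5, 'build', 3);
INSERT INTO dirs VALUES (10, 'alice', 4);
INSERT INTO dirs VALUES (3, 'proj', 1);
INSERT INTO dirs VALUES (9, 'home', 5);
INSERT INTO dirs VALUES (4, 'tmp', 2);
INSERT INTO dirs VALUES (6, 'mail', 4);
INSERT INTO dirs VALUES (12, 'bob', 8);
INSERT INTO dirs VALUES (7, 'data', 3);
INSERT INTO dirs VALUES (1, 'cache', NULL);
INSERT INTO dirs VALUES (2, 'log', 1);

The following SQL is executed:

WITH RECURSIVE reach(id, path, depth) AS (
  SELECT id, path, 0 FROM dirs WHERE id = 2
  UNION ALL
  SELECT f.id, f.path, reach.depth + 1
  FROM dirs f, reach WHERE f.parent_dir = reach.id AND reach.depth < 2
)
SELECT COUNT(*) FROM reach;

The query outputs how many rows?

5

Base: id=2 (log) at depth 0.
Iteration 1: rows with parent_dir in {2} -> tmp (id 4, depth 1).
Iteration 2: rows with parent_dir in {4} -> mail (id 6, depth 2), srv (id 8, depth 2), alice (id 10, depth 2).
Iteration 3: depth < 2 fails for all current rows; recursion stops.
Total rows emitted: 5.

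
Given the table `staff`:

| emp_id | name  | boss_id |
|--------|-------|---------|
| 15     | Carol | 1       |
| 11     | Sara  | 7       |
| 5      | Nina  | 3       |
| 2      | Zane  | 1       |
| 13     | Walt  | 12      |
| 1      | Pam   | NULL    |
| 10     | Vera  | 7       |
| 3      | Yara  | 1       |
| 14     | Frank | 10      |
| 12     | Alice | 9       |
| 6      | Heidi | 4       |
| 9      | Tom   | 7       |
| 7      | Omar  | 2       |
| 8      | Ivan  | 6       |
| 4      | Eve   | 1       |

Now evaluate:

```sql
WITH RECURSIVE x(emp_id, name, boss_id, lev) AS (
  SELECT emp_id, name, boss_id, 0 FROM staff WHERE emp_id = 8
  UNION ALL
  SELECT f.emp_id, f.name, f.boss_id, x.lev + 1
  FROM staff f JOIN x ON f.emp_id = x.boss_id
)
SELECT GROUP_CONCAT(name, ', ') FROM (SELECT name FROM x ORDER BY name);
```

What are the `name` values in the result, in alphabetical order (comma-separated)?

Base: emp_id=8 (Ivan), boss_id=6, lev 0.
Iteration 1: join on emp_id=6 -> Heidi (id 6, boss_id=4, lev 1).
Iteration 2: join on emp_id=4 -> Eve (id 4, boss_id=1, lev 2).
Iteration 3: join on emp_id=1 -> Pam (id 1, boss_id=NULL, lev 3).
Iteration 4: boss_id is NULL; no match; recursion stops.

Eve, Heidi, Ivan, Pam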